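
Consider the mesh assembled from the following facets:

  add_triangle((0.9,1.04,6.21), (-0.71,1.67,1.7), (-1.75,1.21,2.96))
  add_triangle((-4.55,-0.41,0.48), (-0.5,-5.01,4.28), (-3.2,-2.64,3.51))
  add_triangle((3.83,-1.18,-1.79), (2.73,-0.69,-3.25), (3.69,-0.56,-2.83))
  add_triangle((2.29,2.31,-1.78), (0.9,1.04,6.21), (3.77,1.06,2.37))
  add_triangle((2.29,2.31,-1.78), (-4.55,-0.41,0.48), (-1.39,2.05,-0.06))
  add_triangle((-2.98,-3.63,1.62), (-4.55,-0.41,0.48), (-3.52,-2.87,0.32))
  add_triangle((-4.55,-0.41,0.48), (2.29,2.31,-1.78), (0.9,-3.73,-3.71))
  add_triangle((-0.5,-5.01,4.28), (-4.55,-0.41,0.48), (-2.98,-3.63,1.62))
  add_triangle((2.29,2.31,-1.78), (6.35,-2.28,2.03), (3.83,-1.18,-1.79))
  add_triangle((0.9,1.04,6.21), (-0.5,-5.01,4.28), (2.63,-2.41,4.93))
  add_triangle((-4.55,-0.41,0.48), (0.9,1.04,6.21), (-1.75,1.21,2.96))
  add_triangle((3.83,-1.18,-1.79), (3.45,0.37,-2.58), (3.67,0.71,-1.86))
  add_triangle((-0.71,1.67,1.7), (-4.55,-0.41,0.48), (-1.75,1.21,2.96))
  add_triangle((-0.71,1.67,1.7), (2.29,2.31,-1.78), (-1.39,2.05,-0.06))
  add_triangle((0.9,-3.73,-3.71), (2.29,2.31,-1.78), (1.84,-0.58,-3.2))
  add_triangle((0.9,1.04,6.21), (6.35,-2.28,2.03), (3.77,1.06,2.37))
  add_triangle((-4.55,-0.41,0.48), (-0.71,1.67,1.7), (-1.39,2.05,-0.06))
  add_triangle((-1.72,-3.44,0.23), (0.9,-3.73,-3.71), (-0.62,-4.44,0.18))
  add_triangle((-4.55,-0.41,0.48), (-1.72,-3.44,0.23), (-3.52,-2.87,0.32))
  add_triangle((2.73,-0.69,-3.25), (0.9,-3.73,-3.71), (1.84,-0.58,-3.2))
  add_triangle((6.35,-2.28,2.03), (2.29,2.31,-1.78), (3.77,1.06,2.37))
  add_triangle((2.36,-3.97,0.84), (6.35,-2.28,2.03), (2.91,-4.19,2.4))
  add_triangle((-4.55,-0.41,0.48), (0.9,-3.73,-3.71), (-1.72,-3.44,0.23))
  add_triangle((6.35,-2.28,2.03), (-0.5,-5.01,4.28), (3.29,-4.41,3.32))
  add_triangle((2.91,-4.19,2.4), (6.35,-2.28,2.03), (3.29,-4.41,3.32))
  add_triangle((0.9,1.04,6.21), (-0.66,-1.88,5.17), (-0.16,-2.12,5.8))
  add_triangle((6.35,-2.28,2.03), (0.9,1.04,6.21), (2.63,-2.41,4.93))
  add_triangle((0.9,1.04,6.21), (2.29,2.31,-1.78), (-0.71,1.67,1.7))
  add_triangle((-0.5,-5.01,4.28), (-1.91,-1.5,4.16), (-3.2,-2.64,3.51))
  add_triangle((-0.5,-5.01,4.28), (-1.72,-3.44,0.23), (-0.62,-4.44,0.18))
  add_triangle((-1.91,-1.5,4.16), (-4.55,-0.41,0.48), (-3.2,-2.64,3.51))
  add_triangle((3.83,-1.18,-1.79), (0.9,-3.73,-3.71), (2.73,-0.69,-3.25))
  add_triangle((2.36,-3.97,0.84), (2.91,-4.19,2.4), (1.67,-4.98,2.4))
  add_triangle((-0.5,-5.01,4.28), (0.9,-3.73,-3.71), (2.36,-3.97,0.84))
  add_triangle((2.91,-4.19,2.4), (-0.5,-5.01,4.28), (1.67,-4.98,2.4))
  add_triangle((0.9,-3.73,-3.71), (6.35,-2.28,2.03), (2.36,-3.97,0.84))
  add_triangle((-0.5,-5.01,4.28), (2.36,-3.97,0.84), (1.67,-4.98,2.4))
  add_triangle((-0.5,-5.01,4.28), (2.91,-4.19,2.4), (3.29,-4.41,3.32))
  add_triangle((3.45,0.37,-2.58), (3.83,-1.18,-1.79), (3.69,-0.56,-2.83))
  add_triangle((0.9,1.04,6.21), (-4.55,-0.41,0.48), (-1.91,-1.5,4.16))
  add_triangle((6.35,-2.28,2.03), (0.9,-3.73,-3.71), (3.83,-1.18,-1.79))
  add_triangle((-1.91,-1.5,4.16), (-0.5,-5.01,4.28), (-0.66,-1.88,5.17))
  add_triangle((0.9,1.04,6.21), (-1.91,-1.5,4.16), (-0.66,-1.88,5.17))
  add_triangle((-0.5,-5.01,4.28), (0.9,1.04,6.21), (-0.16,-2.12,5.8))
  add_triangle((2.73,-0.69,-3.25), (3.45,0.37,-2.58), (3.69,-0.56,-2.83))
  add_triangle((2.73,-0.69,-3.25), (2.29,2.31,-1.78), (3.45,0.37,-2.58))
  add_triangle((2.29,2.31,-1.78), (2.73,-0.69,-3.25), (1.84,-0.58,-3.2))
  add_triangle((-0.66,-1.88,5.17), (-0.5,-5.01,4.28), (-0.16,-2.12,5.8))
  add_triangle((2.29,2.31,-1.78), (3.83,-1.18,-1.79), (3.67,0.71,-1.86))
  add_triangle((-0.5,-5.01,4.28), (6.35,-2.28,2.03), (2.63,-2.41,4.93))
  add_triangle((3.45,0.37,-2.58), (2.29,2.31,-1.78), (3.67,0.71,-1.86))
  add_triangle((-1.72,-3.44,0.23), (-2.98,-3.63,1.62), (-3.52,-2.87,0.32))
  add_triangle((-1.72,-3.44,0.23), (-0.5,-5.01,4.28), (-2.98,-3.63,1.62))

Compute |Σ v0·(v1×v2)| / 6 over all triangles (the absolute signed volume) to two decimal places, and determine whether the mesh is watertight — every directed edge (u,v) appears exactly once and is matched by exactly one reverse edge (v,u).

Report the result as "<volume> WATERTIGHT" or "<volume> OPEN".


254.06 OPEN

Per-triangle v0·(v1×v2)/6:
  t1: +2.4172
  t2: +4.4058
  t3: +0.6203
  t4: +7.5008
  t5: +2.2081
  t6: +2.6584
  t7: +10.2131
  t8: +5.8600
  t9: +9.4737
  t10: +15.1053
  t11: +4.5211
  t12: +1.0045
  t13: +1.9639
  t14: +2.5514
  t15: -0.3337
  t16: +13.4477
  t17: +2.9524
  t18: +3.4468
  t19: -0.2219
  t20: +1.4708
  t21: +10.2781
  t22: +4.5724
  t23: +9.1459
  t24: +2.7134
  t25: +2.5280
  t26: +1.6654
  t27: +15.0859
  t28: +6.2349
  t29: +5.2141
  t30: +3.7532
  t31: +3.8648
  t32: +4.6681
  t33: +1.6656
  t34: +13.1613
  t35: +3.0191
  t36: +13.5200
  t37: +0.3492
  t38: +2.4303
  t39: +0.6548
  t40: +9.2275
  t41: +11.6944
  t42: +4.1030
  t43: +3.9374
  t44: +2.3462
  t45: +0.6242
  t46: +1.4726
  t47: +1.2774
  t48: +1.7268
  t49: -0.5552
  t50: +15.5721
  t51: +1.0622
  t52: +1.5609
  t53: +4.2183
Σ = +254.0582 → |volume| = 254.06

Directed edges: 159 total; 3 unmatched, e.g. (0.9,-3.73,-3.71)→(-0.62,-4.44,0.18) → open.


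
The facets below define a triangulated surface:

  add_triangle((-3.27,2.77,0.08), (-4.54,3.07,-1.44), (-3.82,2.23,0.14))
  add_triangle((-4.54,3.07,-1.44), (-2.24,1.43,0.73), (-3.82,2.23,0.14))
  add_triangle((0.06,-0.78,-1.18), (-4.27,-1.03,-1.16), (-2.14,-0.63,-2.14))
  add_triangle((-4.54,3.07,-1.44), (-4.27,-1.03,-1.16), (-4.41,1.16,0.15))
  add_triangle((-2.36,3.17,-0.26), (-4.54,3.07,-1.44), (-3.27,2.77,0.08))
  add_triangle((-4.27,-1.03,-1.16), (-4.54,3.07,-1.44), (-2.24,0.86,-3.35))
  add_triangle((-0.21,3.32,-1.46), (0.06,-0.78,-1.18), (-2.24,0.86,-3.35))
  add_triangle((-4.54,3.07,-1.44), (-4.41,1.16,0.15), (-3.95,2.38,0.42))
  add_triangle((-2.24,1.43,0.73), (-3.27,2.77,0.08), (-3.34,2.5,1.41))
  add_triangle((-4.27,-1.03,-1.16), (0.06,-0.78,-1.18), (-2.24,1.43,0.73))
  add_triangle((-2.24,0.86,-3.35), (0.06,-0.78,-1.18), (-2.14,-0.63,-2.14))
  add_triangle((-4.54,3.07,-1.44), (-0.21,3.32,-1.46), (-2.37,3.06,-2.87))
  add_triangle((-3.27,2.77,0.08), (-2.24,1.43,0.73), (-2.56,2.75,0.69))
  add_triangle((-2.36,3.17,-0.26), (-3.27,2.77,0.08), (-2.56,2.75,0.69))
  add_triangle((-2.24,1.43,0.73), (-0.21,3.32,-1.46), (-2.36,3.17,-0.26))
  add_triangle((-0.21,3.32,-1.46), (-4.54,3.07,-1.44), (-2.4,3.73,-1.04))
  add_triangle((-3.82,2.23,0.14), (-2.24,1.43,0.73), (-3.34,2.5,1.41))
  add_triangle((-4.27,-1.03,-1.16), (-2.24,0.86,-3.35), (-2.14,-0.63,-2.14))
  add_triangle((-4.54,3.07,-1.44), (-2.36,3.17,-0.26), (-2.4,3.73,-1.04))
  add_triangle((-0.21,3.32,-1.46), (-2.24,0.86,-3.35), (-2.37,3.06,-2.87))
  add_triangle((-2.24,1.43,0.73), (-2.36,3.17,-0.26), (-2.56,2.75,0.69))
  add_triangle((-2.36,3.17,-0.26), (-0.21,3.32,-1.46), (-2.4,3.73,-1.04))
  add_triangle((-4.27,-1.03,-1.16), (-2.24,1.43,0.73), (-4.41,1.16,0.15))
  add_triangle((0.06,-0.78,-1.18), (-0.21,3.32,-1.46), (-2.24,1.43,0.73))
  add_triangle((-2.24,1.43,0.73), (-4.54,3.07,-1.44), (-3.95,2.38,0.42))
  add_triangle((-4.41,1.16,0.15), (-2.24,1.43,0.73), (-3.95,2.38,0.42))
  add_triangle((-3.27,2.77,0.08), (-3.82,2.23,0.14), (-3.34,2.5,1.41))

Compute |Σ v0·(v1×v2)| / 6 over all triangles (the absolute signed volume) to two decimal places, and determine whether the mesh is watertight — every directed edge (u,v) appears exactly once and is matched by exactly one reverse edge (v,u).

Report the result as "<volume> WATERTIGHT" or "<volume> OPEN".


29.53 OPEN

Per-triangle v0·(v1×v2)/6:
  t1: +0.8700
  t2: -0.2983
  t3: +0.7844
  t4: +4.3229
  t5: +1.1241
  t6: +7.9203
  t7: +1.8594
  t8: +1.9653
  t9: -0.2172
  t10: -0.9207
  t11: +0.9878
  t12: +3.5572
  t13: +0.3738
  t14: +0.5010
  t15: +0.2749
  t16: +1.5512
  t17: +0.1267
  t18: +1.7753
  t19: +1.1110
  t20: +1.7355
  t21: -0.3391
  t22: +0.6406
  t23: +0.2281
  t24: -1.8035
  t25: +0.2100
  t26: +0.4679
  t27: +0.7198
Σ = +29.5285 → |volume| = 29.53

Directed edges: 81 total; 3 unmatched, e.g. (-4.54,3.07,-1.44)→(-2.24,0.86,-3.35) → open.


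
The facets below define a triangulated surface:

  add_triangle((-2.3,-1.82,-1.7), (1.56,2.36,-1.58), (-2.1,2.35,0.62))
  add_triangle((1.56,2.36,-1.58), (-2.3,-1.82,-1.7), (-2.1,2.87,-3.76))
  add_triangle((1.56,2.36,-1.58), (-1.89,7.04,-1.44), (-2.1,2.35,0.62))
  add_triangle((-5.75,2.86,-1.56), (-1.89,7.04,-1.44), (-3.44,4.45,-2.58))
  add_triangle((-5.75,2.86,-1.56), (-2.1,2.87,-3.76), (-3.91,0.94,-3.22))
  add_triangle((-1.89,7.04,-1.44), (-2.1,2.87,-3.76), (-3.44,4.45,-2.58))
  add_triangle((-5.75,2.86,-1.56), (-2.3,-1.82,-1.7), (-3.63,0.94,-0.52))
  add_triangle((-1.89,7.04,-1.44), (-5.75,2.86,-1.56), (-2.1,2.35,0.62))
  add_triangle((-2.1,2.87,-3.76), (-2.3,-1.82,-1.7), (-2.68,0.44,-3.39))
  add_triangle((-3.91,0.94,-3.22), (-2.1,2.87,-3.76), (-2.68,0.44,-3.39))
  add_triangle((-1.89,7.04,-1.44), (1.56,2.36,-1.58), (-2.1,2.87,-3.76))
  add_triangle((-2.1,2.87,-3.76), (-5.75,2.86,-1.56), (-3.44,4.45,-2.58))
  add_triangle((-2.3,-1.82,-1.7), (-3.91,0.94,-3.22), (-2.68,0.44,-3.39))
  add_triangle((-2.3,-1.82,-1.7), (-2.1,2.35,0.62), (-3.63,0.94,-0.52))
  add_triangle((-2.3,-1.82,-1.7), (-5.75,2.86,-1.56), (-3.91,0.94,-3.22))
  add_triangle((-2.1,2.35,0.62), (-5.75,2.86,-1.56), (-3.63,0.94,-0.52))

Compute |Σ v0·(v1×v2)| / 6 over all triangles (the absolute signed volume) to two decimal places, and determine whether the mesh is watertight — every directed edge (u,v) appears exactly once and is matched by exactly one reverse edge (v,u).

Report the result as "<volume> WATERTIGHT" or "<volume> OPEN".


55.27 WATERTIGHT

Per-triangle v0·(v1×v2)/6:
  t1: -5.1402
  t2: +3.7951
  t3: +0.9415
  t4: +7.1924
  t5: +6.8493
  t6: +5.7544
  t7: +2.2129
  t8: +8.1150
  t9: -0.2807
  t10: +2.0936
  t11: +9.8782
  t12: +5.4932
  t13: +1.8551
  t14: -0.1519
  t15: +5.0971
  t16: +1.5684
Σ = +55.2735 → |volume| = 55.27

Directed edges: 48 total, each appears once with its reverse present → watertight.


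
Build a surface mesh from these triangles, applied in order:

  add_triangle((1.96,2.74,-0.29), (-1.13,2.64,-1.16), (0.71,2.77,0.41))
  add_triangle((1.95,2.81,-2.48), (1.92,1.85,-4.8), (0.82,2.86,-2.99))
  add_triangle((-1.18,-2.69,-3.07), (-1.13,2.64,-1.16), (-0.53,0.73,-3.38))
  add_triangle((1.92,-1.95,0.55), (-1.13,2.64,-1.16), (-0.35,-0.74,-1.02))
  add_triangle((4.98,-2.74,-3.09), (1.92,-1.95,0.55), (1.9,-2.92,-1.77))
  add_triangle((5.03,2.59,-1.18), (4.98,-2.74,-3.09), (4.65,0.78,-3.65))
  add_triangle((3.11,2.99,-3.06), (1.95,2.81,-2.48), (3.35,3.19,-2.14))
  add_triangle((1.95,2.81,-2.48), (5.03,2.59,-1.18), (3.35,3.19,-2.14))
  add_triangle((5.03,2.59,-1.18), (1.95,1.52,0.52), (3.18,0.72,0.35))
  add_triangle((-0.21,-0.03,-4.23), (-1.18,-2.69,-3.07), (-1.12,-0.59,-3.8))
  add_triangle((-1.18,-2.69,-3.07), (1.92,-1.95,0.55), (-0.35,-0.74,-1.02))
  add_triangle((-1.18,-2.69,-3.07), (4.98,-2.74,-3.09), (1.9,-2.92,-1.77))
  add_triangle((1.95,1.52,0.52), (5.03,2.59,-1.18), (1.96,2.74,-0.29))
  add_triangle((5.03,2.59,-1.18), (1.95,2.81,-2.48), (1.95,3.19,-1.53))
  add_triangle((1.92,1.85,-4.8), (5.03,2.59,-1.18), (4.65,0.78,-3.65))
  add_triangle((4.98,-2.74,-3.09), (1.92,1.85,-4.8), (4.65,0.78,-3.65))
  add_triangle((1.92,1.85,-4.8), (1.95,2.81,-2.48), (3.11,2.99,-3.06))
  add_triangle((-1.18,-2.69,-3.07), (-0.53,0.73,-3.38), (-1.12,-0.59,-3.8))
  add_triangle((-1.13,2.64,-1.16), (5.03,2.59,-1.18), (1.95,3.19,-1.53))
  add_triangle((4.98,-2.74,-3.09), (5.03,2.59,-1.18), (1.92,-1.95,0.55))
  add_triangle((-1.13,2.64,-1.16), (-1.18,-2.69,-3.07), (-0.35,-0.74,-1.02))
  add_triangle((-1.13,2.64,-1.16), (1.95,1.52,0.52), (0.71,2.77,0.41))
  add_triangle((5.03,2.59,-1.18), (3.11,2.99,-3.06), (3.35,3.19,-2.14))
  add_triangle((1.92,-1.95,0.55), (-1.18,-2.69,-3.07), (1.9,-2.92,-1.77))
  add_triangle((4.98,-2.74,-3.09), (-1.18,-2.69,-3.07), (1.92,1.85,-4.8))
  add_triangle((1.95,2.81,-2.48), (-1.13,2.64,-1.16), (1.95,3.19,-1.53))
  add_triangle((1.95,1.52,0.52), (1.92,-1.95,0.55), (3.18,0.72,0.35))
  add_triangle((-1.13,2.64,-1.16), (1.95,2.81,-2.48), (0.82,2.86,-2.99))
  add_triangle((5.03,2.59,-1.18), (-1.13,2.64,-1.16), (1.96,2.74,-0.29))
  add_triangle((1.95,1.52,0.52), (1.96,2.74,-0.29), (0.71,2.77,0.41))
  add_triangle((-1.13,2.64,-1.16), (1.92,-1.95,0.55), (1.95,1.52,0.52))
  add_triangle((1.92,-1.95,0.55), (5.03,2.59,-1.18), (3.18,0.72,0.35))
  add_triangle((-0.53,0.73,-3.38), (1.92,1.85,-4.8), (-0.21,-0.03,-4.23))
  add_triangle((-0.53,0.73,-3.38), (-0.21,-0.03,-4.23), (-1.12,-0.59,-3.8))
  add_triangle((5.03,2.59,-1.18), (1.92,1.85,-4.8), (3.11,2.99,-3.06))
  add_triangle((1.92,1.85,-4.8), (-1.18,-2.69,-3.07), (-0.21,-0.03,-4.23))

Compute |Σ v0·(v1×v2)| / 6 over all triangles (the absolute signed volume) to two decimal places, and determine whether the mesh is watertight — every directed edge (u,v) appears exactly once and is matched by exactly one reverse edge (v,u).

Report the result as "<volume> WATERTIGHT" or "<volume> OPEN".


91.34 OPEN

Per-triangle v0·(v1×v2)/6:
  t1: +1.4806
  t2: +1.8664
  t3: +2.7312
  t4: -0.7324
  t5: +3.1478
  t6: +8.7791
  t7: +0.5515
  t8: -0.4340
  t9: +1.2258
  t10: +1.3441
  t11: -0.1867
  t12: +4.2777
  t13: +1.3448
  t14: +2.0826
  t15: +7.7345
  t16: +8.1544
  t17: +1.4099
  t18: -0.4349
  t19: +0.2854
  t20: +9.1829
  t21: -0.1325
  t22: -0.8711
  t23: +1.2858
  t24: +2.0139
  t25: +19.1737
  t26: +1.6386
  t27: +0.5796
  t28: +1.2844
  t29: +2.5264
  t30: +0.6724
  t31: -0.9184
  t32: +1.9306
  t33: +1.6283
  t34: +0.6388
  t35: +3.3807
  t36: +2.6951
Σ = +91.3371 → |volume| = 91.34

Directed edges: 108 total; 4 unmatched, e.g. (1.92,1.85,-4.8)→(0.82,2.86,-2.99) → open.


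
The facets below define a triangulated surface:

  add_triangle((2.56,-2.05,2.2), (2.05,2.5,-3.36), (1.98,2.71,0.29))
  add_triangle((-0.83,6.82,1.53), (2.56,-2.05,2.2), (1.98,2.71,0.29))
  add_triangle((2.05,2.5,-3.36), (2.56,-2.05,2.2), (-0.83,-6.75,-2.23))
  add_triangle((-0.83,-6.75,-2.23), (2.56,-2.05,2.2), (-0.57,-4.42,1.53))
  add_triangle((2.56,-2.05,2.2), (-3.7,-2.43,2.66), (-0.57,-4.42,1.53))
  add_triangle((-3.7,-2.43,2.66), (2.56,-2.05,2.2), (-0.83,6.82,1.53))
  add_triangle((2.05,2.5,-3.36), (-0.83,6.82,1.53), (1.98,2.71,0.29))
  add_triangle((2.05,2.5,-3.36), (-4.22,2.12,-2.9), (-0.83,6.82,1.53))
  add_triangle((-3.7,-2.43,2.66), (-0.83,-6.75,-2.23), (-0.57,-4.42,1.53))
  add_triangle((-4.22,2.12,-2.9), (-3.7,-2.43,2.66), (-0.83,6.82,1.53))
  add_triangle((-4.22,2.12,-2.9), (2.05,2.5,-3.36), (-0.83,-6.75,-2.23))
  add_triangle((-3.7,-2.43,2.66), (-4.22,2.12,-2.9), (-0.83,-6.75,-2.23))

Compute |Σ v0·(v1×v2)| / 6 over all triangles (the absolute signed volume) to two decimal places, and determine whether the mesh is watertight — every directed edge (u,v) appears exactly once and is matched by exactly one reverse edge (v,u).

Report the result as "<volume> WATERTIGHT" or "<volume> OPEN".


207.77 WATERTIGHT

Per-triangle v0·(v1×v2)/6:
  t1: +6.8926
  t2: +7.8186
  t3: +18.8832
  t4: +9.5457
  t5: +7.5026
  t6: +20.4984
  t7: +9.4433
  t8: +26.6905
  t9: +11.3384
  t10: +29.7656
  t11: +28.1585
  t12: +31.2315
Σ = +207.7688 → |volume| = 207.77

Directed edges: 36 total, each appears once with its reverse present → watertight.


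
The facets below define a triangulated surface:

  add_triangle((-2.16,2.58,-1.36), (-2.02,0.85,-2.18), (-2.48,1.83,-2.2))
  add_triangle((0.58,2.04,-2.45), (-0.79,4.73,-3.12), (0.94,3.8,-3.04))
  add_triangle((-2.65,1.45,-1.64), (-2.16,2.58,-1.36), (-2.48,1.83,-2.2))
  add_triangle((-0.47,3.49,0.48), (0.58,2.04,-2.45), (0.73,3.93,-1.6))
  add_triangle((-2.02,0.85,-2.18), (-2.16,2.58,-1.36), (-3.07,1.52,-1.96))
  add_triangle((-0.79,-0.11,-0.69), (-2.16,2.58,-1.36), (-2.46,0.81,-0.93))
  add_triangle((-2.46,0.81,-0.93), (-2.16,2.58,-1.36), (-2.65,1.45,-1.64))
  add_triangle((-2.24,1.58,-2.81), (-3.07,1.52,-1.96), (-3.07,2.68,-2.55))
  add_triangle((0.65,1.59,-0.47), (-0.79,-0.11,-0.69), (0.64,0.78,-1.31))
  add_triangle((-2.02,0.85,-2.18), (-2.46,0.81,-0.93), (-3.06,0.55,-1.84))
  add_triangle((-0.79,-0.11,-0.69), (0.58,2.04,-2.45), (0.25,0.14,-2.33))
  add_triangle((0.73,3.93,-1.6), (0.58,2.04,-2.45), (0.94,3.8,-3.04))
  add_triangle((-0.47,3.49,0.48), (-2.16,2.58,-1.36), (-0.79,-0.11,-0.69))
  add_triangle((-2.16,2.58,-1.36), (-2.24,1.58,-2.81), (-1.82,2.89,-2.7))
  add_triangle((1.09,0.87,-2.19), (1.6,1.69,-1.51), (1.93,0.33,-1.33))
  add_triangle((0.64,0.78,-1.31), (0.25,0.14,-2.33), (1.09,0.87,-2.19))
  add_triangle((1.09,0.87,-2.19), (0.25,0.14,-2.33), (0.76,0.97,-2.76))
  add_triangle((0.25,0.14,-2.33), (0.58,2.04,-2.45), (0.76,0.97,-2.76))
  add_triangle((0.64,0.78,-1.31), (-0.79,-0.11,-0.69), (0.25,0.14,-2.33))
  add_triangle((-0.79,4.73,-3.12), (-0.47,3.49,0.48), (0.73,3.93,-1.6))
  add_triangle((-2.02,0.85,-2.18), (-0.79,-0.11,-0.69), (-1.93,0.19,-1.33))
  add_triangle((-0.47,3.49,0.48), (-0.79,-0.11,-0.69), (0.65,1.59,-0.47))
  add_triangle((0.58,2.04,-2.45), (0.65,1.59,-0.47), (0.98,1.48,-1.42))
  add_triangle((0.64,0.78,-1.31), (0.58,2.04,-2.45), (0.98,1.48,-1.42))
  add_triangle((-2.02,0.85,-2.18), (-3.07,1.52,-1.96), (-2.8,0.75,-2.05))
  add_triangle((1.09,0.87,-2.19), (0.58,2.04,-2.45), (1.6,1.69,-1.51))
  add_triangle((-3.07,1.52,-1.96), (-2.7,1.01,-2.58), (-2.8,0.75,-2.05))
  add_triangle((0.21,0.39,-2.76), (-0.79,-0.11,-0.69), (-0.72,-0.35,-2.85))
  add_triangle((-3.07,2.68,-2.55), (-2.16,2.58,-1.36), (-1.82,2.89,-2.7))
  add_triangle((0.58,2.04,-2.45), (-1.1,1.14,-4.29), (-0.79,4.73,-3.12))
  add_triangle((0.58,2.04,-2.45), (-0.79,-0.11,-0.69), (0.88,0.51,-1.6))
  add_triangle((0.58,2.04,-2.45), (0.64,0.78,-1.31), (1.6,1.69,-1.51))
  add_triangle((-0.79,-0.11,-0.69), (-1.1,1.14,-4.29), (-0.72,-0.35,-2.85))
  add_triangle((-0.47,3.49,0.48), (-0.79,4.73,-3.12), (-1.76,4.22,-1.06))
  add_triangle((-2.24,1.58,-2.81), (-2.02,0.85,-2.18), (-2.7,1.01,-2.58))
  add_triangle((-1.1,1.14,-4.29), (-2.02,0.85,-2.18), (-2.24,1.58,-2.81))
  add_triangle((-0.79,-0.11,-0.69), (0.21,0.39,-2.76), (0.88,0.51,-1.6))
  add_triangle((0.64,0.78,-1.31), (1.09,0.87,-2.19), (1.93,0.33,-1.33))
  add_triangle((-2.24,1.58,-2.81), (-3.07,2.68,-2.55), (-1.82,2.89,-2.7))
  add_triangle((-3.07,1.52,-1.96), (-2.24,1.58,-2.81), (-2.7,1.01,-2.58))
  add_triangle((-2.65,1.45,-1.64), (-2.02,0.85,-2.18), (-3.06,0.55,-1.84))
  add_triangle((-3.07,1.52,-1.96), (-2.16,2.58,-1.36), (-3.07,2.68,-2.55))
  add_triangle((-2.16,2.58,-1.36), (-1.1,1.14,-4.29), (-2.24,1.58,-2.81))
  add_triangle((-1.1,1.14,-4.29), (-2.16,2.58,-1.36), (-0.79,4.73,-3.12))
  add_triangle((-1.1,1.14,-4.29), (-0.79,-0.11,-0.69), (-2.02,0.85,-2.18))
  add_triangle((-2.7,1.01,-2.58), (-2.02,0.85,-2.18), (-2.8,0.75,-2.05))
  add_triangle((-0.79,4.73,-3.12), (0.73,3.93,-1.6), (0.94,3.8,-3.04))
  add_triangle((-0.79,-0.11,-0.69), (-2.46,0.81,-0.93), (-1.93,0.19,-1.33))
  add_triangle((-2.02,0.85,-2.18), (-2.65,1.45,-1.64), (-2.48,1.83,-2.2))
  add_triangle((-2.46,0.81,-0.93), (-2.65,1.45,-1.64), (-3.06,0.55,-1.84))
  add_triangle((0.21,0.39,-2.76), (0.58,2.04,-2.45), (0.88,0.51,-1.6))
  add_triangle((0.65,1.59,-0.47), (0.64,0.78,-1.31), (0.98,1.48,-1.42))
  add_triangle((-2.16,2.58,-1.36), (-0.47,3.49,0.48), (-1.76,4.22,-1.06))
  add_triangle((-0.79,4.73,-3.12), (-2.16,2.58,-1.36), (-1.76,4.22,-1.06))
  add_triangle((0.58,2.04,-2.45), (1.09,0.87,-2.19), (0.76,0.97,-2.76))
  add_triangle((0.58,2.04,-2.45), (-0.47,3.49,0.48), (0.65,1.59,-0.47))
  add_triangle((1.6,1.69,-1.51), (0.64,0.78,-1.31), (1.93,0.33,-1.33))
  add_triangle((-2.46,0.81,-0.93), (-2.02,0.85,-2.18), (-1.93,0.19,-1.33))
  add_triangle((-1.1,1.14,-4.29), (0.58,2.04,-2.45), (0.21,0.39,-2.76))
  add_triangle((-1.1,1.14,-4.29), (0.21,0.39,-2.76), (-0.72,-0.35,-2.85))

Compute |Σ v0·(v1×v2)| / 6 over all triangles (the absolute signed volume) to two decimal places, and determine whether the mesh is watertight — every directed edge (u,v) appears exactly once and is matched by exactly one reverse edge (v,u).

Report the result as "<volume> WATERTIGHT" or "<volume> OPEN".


Per-triangle v0·(v1×v2)/6:
  t1: +0.0109
  t2: +0.9837
  t3: +0.4059
  t4: -0.9359
  t5: -0.6867
  t6: -0.3823
  t7: +0.3603
  t8: +0.6768
  t9: -0.2746
  t10: -0.3175
  t11: +0.6164
  t12: -0.0518
  t13: +0.0913
  t14: -0.9738
  t15: +0.5660
  t16: -0.0896
  t17: +0.1340
  t18: +0.2419
  t19: -0.2059
  t20: +2.9523
  t21: +0.0781
  t22: -0.6616
  t23: +0.2497
  t24: +0.1218
  t25: -0.2697
  t26: +0.5848
  t27: +0.2349
  t28: -0.2023
  t29: +0.7112
  t30: +3.3599
  t31: -0.4602
  t32: -0.2160
  t33: +0.4877
  t34: +2.4676
  t35: +0.0550
  t36: +0.5764
  t37: -0.0377
  t38: -0.1193
  t39: +0.8604
  t40: +0.4371
  t41: +0.4678
  t42: +0.4673
  t43: +1.3312
  t44: +5.0678
  t45: +0.4251
  t46: +0.0069
  t47: +1.8148
  t48: +0.0196
  t49: +0.2693
  t50: +0.2815
  t51: +0.5394
  t52: -0.0236
  t53: +0.5408
  t54: +2.0651
  t55: +0.2685
  t56: +1.0301
  t57: -0.3080
  t58: +0.3042
  t59: +1.2080
  t60: +0.7239
Σ = +27.8790 → |volume| = 27.88

Directed edges: 180 total, each appears once with its reverse present → watertight.

27.88 WATERTIGHT


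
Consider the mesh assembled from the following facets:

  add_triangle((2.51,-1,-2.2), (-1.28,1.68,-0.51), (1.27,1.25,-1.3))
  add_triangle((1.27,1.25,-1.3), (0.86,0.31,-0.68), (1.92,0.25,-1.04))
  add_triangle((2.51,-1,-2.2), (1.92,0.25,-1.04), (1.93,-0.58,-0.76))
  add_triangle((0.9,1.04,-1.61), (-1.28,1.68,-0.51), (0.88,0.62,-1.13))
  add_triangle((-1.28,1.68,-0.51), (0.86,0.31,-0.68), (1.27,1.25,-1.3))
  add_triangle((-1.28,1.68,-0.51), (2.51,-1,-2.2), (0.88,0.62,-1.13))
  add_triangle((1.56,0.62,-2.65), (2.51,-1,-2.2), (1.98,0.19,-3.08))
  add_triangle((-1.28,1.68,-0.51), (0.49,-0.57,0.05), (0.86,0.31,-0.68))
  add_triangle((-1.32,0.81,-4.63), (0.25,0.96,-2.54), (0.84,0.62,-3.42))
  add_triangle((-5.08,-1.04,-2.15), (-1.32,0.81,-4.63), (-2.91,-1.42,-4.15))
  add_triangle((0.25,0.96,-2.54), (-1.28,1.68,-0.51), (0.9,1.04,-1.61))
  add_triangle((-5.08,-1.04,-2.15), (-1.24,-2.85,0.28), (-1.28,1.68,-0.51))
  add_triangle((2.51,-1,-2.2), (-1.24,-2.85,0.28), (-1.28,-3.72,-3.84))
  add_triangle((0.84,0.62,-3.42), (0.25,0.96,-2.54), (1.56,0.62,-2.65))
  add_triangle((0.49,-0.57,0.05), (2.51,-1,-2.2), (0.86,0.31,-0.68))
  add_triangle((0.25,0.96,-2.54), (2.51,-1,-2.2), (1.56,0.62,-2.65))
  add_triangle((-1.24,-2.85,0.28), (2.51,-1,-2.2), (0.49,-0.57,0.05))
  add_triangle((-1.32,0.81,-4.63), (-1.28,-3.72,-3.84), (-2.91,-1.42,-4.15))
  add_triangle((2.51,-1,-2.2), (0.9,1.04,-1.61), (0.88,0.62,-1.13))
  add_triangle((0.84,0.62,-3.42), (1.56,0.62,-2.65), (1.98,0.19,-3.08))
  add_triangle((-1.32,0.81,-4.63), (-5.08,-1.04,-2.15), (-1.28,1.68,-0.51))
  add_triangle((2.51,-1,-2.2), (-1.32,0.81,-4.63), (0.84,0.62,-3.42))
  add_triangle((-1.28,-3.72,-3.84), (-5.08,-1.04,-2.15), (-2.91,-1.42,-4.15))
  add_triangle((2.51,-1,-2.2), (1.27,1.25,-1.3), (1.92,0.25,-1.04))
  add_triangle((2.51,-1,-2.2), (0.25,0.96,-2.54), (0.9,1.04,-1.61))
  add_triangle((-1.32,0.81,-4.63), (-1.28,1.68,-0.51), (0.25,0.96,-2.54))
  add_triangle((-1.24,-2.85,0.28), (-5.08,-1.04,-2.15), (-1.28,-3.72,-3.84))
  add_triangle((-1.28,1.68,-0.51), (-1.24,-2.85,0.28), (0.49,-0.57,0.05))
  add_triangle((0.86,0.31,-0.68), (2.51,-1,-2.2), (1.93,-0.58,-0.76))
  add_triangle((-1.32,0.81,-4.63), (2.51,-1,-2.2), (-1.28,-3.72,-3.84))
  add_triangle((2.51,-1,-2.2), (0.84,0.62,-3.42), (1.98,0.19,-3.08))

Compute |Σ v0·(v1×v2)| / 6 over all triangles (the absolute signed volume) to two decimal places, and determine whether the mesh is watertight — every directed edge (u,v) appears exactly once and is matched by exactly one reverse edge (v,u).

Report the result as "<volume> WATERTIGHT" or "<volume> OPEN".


Per-triangle v0·(v1×v2)/6:
  t1: +1.1073
  t2: -0.0355
  t3: +0.3447
  t4: +0.0438
  t5: -0.0820
  t6: -0.4870
  t7: +0.1731
  t8: -0.0286
  t9: +0.7059
  t10: +5.5104
  t11: +0.7099
  t12: +1.3931
  t13: +5.5135
  t14: +0.2886
  t15: +0.1425
  t16: -0.6368
  t17: +0.7973
  t18: +5.5455
  t19: +0.1236
  t20: +0.2882
  t21: +6.7234
  t22: +1.9922
  t23: +6.2426
  t24: +0.5516
  t25: +0.9939
  t26: +1.6473
  t27: +9.6061
  t28: -0.1267
  t29: -0.2485
  t30: +10.8300
  t31: +0.5620
Σ = +60.1910 → |volume| = 60.19

Directed edges: 93 total; 3 unmatched, e.g. (0.86,0.31,-0.68)→(1.92,0.25,-1.04) → open.

60.19 OPEN


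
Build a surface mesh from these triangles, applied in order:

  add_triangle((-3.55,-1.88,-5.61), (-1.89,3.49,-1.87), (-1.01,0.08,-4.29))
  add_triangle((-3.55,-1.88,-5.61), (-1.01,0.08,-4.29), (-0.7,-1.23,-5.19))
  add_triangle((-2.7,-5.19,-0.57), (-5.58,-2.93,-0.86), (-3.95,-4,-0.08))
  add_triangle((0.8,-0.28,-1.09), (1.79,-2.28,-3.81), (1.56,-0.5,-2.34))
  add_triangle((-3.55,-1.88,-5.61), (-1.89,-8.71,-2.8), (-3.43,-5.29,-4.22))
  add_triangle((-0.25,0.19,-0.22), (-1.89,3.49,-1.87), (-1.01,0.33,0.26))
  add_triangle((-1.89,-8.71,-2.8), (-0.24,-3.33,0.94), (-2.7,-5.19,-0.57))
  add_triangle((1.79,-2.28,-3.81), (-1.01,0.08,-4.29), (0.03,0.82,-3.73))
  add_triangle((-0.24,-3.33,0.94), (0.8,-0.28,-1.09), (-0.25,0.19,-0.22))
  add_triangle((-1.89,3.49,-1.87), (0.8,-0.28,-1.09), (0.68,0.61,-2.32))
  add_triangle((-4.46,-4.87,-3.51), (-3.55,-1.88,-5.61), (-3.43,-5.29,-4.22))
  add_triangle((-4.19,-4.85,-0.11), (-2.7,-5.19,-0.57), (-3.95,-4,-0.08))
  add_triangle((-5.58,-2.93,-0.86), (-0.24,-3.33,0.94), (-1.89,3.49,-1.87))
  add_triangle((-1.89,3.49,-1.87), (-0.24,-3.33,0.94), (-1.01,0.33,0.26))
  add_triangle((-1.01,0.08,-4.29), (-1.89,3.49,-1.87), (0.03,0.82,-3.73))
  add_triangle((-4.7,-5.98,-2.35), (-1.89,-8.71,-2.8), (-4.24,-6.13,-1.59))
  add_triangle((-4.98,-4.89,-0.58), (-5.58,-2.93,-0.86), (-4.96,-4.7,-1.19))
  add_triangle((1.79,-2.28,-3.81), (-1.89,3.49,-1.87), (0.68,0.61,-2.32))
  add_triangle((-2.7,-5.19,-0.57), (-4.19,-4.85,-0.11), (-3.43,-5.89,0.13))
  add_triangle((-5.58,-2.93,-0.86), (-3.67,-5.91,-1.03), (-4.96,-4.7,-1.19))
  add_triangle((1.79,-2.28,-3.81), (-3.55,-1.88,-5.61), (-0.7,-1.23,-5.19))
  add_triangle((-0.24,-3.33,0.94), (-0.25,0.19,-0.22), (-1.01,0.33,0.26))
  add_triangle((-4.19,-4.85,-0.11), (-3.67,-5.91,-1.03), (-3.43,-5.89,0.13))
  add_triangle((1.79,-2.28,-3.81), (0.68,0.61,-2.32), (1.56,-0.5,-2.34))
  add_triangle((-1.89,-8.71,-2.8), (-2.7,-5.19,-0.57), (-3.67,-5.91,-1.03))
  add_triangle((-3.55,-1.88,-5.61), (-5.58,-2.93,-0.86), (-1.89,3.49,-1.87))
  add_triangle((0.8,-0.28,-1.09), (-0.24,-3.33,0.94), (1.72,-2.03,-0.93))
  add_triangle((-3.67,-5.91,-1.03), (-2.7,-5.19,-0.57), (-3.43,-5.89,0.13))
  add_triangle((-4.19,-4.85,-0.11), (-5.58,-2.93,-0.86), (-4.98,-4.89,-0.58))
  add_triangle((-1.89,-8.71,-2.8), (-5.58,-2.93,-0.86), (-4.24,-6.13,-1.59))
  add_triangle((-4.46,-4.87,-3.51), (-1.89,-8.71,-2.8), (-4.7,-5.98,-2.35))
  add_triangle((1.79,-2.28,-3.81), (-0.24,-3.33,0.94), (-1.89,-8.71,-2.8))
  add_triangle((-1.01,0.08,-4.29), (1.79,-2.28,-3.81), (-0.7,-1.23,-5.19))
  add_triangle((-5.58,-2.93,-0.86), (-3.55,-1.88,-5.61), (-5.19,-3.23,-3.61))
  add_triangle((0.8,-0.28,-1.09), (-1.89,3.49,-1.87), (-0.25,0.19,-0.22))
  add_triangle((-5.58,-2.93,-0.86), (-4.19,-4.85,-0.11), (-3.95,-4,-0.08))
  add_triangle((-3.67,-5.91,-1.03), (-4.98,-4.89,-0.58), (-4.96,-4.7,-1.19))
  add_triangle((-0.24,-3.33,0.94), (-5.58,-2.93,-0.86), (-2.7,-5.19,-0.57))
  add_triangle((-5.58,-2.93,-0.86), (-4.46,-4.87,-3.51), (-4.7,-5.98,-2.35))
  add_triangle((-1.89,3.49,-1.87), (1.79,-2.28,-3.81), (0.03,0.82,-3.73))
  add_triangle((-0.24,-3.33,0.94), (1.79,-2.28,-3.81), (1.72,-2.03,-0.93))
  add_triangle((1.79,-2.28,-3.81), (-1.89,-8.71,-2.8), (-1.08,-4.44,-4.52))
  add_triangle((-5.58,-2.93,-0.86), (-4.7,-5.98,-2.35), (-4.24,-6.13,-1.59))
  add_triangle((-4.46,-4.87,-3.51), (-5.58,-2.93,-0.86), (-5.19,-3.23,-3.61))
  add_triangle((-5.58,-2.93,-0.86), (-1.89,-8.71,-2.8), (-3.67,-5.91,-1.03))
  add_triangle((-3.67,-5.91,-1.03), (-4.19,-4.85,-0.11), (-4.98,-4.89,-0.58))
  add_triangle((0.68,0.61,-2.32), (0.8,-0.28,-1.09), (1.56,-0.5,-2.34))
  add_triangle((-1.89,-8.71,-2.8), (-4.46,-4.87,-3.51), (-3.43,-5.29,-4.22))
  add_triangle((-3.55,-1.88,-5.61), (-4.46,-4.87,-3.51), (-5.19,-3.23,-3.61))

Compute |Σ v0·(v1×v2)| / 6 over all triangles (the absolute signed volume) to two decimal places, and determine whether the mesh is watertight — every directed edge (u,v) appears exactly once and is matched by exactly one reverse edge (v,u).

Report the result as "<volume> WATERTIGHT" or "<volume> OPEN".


Per-triangle v0·(v1×v2)/6:
  t1: +7.5643
  t2: +2.8553
  t3: -2.1307
  t4: +0.0557
  t5: +5.0914
  t6: -0.0945
  t7: +5.3628
  t8: +2.9684
  t9: -0.2468
  t10: +0.0229
  t11: +5.4901
  t12: -0.1653
  t13: -0.6314
  t14: +0.9274
  t15: +3.0214
  t16: +3.6862
  t17: +1.2659
  t18: +2.3133
  t19: -0.9864
  t20: -0.6713
  t21: +4.4243
  t22: -0.1471
  t23: +1.5070
  t24: +0.8189
  t25: +1.8197
  t26: +21.1287
  t27: -0.5267
  t28: +0.5207
  t29: +0.6714
  t30: -2.3858
  t31: +7.4913
  t32: +8.8238
  t33: +1.6717
  t34: +2.3351
  t35: -0.1507
  t36: +0.3435
  t37: +1.2574
  t38: +3.8860
  t39: +5.3973
  t40: -0.3247
  t41: +2.9828
  t42: +10.7781
  t43: +2.8427
  t44: +5.2819
  t45: +5.9596
  t46: +1.0915
  t47: +0.0157
  t48: +6.0052
  t49: +5.8059
Σ = +135.0238 → |volume| = 135.02

Directed edges: 147 total; 7 unmatched, e.g. (0.8,-0.28,-1.09)→(1.79,-2.28,-3.81) → open.

135.02 OPEN


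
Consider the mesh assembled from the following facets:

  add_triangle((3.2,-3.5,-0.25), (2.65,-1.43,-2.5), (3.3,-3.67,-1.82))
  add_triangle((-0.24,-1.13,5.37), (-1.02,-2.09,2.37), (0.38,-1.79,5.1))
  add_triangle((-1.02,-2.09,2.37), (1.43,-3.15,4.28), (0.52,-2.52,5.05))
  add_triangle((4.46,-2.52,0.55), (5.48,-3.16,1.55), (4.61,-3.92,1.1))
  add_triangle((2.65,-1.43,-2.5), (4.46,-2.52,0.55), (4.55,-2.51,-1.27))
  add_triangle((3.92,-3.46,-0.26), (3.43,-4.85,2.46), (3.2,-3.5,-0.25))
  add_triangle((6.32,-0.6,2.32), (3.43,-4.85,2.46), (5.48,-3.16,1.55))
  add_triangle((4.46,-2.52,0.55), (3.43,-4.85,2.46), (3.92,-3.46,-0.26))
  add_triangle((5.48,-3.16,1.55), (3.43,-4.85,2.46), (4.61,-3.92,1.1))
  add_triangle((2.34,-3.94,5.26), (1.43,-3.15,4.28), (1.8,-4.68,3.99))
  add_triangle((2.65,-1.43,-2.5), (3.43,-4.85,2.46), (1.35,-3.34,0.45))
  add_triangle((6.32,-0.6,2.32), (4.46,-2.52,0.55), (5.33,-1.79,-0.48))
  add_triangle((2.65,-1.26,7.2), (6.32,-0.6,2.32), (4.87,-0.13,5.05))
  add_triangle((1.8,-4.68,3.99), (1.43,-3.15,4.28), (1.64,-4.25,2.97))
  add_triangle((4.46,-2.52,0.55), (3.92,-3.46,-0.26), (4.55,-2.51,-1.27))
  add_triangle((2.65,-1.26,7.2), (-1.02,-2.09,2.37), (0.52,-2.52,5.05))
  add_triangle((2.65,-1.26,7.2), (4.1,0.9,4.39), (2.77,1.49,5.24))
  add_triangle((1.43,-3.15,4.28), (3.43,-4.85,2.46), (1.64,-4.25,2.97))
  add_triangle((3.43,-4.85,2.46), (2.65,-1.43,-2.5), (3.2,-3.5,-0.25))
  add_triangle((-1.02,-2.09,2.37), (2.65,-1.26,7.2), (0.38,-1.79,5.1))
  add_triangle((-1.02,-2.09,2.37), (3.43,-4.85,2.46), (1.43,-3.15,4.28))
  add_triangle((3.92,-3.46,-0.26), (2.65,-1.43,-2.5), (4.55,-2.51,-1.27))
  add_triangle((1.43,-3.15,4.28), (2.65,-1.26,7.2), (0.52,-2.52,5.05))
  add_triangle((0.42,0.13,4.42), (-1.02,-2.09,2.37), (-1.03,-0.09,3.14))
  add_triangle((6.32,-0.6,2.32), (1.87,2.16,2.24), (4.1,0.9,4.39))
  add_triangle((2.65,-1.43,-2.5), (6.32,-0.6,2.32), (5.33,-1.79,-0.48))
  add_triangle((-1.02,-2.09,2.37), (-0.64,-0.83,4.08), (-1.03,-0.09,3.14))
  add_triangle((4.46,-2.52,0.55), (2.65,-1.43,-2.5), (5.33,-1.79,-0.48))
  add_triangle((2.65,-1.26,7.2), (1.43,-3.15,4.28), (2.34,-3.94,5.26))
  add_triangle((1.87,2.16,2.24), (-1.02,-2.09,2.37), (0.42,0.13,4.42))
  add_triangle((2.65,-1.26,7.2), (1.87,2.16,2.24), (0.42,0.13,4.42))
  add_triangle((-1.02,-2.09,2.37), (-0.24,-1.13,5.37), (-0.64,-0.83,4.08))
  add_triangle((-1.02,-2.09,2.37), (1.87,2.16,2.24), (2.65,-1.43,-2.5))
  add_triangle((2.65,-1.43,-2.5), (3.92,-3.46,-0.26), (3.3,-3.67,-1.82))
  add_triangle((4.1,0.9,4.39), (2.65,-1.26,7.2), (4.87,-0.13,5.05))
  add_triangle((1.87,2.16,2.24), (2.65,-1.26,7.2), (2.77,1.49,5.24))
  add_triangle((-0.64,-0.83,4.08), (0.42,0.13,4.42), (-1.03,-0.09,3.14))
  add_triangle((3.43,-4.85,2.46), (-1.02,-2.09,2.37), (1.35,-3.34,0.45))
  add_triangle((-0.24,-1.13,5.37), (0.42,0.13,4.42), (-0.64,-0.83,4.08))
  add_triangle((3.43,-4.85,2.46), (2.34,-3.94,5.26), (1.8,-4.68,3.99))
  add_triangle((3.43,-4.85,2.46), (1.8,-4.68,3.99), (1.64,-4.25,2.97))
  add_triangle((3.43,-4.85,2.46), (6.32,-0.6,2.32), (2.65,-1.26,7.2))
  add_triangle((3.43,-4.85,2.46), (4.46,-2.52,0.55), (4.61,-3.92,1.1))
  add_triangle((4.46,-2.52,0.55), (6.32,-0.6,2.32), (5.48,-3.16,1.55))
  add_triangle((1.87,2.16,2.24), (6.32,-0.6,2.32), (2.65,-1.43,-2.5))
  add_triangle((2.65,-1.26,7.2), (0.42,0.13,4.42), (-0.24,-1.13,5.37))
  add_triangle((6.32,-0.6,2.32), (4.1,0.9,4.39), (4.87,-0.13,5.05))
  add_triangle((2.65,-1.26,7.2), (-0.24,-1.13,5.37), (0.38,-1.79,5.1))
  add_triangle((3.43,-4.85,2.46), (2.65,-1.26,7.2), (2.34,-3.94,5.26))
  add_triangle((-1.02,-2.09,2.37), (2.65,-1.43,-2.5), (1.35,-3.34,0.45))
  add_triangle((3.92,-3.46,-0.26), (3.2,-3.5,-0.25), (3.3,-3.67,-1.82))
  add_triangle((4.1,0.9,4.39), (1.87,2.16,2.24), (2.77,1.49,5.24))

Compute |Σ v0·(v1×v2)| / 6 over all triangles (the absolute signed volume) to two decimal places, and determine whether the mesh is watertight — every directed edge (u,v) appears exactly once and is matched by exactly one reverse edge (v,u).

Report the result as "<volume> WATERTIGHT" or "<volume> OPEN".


122.90 WATERTIGHT

Per-triangle v0·(v1×v2)/6:
  t1: -1.2976
  t2: +1.4522
  t3: +1.8345
  t4: +0.8295
  t5: -0.0362
  t6: +1.2310
  t7: +5.5392
  t8: +3.4945
  t9: +2.2517
  t10: +0.7016
  t11: +4.2866
  t12: +3.9105
  t13: +5.6451
  t14: -0.1180
  t15: +1.7284
  t16: +1.0244
  t17: +5.4911
  t18: -2.4359
  t19: -0.7932
  t20: +0.9716
  t21: +4.5716
  t22: +1.7119
  t23: +3.5718
  t24: -1.9461
  t25: +4.9936
  t26: +1.6724
  t27: +0.8295
  t28: +2.5099
  t29: +1.6905
  t30: -0.7156
  t31: +4.8293
  t32: +0.6751
  t33: -6.6400
  t34: +2.1008
  t35: +3.7814
  t36: -0.4433
  t37: +0.7916
  t38: +3.5839
  t39: +0.4500
  t40: +3.3972
  t41: +0.7904
  t42: +28.4013
  t43: -0.8411
  t44: +2.0035
  t45: +6.6223
  t46: +2.6786
  t47: +3.4203
  t48: +2.0453
  t49: +7.0049
  t50: +0.3863
  t51: +0.6880
  t52: +2.5754
Σ = +122.9016 → |volume| = 122.90

Directed edges: 156 total, each appears once with its reverse present → watertight.


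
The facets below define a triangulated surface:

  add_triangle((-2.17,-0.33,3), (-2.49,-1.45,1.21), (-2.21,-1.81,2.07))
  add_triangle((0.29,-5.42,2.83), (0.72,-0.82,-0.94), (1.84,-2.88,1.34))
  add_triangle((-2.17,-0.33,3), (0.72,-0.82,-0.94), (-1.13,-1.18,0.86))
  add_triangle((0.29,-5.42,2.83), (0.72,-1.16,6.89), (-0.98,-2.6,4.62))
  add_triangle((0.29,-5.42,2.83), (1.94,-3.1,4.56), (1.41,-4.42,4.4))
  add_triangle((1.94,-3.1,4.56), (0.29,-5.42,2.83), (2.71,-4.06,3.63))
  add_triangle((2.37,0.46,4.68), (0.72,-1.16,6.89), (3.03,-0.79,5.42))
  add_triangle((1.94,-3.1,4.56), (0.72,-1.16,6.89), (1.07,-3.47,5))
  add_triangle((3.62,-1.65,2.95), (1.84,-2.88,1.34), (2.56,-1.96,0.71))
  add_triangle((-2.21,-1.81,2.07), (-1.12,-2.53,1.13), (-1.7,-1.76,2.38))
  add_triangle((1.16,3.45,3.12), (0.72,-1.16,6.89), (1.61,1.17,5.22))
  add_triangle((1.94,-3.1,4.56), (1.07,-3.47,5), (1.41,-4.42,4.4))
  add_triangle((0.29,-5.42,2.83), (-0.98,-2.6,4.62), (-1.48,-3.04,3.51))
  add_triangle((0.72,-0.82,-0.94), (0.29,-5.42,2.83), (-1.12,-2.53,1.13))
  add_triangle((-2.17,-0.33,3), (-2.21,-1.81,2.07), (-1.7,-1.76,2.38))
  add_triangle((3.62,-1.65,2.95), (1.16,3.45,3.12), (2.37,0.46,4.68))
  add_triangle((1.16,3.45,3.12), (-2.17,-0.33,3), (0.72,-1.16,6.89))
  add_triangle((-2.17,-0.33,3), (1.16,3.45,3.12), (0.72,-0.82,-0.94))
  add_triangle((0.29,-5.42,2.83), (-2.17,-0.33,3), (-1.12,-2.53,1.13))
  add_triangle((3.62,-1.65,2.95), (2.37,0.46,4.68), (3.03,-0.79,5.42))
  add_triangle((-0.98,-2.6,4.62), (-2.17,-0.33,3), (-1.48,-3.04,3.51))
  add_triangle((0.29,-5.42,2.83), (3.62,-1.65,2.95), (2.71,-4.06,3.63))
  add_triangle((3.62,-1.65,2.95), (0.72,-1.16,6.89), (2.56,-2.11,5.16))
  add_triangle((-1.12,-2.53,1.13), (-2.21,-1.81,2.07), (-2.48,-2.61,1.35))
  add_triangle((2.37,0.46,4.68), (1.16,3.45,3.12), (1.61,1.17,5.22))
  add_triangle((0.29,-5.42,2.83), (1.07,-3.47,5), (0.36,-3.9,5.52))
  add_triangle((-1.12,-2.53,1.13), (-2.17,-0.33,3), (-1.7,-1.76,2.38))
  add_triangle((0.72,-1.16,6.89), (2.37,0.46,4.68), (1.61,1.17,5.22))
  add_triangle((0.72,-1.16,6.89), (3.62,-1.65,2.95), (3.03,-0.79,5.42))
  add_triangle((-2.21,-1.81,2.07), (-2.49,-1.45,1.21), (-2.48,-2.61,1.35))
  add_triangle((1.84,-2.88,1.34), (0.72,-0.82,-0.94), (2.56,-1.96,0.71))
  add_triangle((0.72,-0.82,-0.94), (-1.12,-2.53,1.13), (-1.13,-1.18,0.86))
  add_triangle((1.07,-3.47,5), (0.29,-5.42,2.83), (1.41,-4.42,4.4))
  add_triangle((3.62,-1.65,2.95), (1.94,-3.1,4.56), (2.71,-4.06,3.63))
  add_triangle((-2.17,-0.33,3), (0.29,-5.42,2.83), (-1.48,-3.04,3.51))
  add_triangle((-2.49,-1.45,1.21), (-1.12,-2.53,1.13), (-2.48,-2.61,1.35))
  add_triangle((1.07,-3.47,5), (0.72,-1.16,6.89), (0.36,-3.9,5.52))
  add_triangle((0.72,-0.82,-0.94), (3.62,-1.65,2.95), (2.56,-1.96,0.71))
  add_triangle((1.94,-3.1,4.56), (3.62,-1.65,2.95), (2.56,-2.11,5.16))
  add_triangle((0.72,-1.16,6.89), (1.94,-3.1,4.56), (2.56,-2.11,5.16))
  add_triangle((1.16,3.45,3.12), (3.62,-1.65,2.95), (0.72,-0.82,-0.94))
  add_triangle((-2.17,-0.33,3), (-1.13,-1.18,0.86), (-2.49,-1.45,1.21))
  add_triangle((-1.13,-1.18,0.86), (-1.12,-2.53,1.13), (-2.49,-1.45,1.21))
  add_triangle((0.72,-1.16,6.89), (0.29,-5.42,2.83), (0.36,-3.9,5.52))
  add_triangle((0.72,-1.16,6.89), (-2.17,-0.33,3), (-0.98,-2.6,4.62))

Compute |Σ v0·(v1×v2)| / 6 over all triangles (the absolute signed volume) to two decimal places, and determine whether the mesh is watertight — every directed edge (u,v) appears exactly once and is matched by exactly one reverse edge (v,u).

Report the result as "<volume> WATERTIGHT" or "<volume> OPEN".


Per-triangle v0·(v1×v2)/6:
  t1: +0.8082
  t2: +1.9836
  t3: -0.2563
  t4: +8.2920
  t5: +0.2349
  t6: +4.2032
  t7: +3.2658
  t8: +2.9505
  t9: +1.6186
  t10: +0.4569
  t11: +2.8973
  t12: +1.1231
  t13: +2.8973
  t14: +1.6682
  t15: +0.5509
  t16: +4.5772
  t17: +11.5047
  t18: -1.6535
  t19: +3.5841
  t20: +1.7619
  t21: +2.0265
  t22: +0.1149
  t23: +2.0441
  t24: +0.5952
  t25: +2.3186
  t26: +2.3471
  t27: -0.2526
  t28: +2.8999
  t29: +3.7288
  t30: +0.4505
  t31: +0.8106
  t32: +0.1826
  t33: +1.7084
  t34: +3.1768
  t35: -0.3963
  t36: -0.1705
  t37: +2.5221
  t38: +0.3222
  t39: +2.4140
  t40: +3.3261
  t41: +3.0196
  t42: -0.5419
  t43: -0.1154
  t44: -1.2114
  t45: +5.4907
Σ = +89.2795 → |volume| = 89.28

Directed edges: 135 total; 3 unmatched, e.g. (1.84,-2.88,1.34)→(0.29,-5.42,2.83) → open.

89.28 OPEN


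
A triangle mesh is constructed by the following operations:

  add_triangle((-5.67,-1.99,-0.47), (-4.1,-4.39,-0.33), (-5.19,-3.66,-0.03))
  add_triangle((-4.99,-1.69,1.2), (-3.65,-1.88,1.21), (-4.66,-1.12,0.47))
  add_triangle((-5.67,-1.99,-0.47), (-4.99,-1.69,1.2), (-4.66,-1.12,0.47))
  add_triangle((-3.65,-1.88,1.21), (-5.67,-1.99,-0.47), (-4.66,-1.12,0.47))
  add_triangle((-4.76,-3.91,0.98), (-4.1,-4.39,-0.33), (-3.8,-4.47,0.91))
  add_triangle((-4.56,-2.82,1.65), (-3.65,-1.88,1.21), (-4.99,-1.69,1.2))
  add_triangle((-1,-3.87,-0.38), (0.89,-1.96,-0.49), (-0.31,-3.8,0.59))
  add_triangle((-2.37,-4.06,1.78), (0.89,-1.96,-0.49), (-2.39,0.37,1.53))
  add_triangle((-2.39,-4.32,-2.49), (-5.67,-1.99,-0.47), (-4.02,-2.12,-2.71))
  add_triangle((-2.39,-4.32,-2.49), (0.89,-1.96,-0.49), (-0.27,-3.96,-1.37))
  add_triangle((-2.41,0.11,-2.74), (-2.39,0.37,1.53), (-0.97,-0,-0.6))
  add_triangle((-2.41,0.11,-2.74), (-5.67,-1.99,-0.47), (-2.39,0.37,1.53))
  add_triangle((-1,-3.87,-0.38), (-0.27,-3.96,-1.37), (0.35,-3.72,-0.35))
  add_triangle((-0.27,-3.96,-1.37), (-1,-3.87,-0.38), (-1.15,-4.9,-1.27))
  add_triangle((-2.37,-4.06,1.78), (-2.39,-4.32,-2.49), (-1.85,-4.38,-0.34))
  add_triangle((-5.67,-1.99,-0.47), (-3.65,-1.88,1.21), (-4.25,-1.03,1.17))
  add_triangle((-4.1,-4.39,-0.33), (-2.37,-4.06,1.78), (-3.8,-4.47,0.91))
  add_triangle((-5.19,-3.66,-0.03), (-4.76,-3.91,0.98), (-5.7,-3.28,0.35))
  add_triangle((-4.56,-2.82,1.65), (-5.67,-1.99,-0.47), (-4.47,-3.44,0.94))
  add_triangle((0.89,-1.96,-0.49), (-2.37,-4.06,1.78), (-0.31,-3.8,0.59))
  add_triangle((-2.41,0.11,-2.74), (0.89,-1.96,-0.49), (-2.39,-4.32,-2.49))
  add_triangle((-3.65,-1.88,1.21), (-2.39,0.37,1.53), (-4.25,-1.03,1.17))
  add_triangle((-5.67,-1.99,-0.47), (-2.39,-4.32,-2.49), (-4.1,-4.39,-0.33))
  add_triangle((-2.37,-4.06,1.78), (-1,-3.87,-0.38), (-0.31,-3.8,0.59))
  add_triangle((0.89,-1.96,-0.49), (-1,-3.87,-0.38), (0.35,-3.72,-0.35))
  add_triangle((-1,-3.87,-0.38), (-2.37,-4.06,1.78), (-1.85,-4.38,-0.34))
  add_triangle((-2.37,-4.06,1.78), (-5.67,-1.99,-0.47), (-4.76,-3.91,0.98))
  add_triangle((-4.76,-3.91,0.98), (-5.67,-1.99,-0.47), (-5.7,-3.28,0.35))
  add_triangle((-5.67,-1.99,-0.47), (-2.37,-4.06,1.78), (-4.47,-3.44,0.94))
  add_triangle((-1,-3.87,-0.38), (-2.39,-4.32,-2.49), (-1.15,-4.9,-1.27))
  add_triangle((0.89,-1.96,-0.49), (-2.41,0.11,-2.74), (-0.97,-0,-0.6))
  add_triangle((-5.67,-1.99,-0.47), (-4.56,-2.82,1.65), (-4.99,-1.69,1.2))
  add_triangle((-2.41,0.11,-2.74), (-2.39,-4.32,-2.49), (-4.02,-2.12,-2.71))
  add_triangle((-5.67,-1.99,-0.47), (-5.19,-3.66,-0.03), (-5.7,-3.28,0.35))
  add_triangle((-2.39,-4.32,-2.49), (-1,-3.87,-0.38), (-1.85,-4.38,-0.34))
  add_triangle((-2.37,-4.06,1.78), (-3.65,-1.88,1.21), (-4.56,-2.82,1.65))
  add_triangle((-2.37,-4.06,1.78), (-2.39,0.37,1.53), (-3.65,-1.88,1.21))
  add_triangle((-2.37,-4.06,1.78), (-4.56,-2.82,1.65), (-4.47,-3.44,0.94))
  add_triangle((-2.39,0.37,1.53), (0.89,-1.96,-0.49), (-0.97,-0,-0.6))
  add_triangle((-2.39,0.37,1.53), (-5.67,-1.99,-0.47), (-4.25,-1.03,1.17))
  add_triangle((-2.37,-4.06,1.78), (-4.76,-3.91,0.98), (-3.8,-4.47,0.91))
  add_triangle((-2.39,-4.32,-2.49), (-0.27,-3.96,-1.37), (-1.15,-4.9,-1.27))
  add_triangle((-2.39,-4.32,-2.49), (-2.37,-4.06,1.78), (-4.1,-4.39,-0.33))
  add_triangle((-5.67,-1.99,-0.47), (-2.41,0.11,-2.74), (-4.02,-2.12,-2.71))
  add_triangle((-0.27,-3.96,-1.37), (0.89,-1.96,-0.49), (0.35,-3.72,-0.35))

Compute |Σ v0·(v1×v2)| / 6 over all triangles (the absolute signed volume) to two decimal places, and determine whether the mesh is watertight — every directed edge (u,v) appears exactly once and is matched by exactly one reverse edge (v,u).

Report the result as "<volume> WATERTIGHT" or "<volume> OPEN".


57.68 OPEN

Per-triangle v0·(v1×v2)/6:
  t1: +1.0989
  t2: -0.2218
  t3: +0.7365
  t4: -1.2215
  t5: +1.3597
  t6: +0.0562
  t7: +0.9965
  t8: -0.0501
  t9: +6.2831
  t10: +0.4124
  t11: -0.1282
  t12: +4.4627
  t13: +0.8372
  t14: +0.3098
  t15: +1.8952
  t16: +1.5215
  t17: +0.7245
  t18: +0.8279
  t19: +2.0756
  t20: -0.2612
  t21: +2.8471
  t22: +0.7528
  t23: +6.4239
  t24: +1.7648
  t25: -0.2654
  t26: +0.9325
  t27: -0.0107
  t28: -0.0786
  t29: +0.5031
  t30: +0.8029
  t31: -0.4144
  t32: +1.9773
  t33: +3.0995
  t34: +0.9451
  t35: +1.0310
  t36: +0.0461
  t37: +2.2426
  t38: +1.8094
  t39: -0.8910
  t40: +0.9851
  t41: +1.1683
  t42: +1.1241
  t43: +4.7616
  t44: +3.8491
  t45: +0.5581
Σ = +57.6789 → |volume| = 57.68

Directed edges: 135 total; 3 unmatched, e.g. (-4.1,-4.39,-0.33)→(-5.19,-3.66,-0.03) → open.
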